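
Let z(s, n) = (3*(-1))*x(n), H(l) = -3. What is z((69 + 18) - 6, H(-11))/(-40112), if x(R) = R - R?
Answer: 0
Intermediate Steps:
x(R) = 0
z(s, n) = 0 (z(s, n) = (3*(-1))*0 = -3*0 = 0)
z((69 + 18) - 6, H(-11))/(-40112) = 0/(-40112) = 0*(-1/40112) = 0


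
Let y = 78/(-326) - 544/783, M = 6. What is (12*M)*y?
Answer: -953672/14181 ≈ -67.250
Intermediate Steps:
y = -119209/127629 (y = 78*(-1/326) - 544*1/783 = -39/163 - 544/783 = -119209/127629 ≈ -0.93403)
(12*M)*y = (12*6)*(-119209/127629) = 72*(-119209/127629) = -953672/14181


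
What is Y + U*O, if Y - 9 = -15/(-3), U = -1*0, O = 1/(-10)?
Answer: 14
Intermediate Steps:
O = -⅒ ≈ -0.10000
U = 0
Y = 14 (Y = 9 - 15/(-3) = 9 - 15*(-⅓) = 9 + 5 = 14)
Y + U*O = 14 + 0*(-⅒) = 14 + 0 = 14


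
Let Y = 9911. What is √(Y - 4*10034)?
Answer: 5*I*√1209 ≈ 173.85*I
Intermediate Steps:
√(Y - 4*10034) = √(9911 - 4*10034) = √(9911 - 40136) = √(-30225) = 5*I*√1209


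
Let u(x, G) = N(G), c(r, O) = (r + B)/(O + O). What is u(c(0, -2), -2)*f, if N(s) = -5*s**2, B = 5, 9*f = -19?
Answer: 380/9 ≈ 42.222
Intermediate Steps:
f = -19/9 (f = (1/9)*(-19) = -19/9 ≈ -2.1111)
c(r, O) = (5 + r)/(2*O) (c(r, O) = (r + 5)/(O + O) = (5 + r)/((2*O)) = (5 + r)*(1/(2*O)) = (5 + r)/(2*O))
u(x, G) = -5*G**2
u(c(0, -2), -2)*f = -5*(-2)**2*(-19/9) = -5*4*(-19/9) = -20*(-19/9) = 380/9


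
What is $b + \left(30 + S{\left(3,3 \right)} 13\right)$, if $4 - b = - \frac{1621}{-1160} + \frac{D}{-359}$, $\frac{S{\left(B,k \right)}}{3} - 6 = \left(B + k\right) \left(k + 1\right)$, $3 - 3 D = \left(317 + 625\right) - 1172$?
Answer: $\frac{1502705743}{1249320} \approx 1202.8$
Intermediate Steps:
$D = \frac{233}{3}$ ($D = 1 - \frac{\left(317 + 625\right) - 1172}{3} = 1 - \frac{942 - 1172}{3} = 1 - - \frac{230}{3} = 1 + \frac{230}{3} = \frac{233}{3} \approx 77.667$)
$S{\left(B,k \right)} = 18 + 3 \left(1 + k\right) \left(B + k\right)$ ($S{\left(B,k \right)} = 18 + 3 \left(B + k\right) \left(k + 1\right) = 18 + 3 \left(B + k\right) \left(1 + k\right) = 18 + 3 \left(1 + k\right) \left(B + k\right)$)
$b = \frac{3521743}{1249320}$ ($b = 4 - \left(- \frac{1621}{-1160} + \frac{233}{3 \left(-359\right)}\right) = 4 - \left(\left(-1621\right) \left(- \frac{1}{1160}\right) + \frac{233}{3} \left(- \frac{1}{359}\right)\right) = 4 - \left(\frac{1621}{1160} - \frac{233}{1077}\right) = 4 - \frac{1475537}{1249320} = \frac{3521743}{1249320} \approx 2.8189$)
$b + \left(30 + S{\left(3,3 \right)} 13\right) = \frac{3521743}{1249320} + \left(30 + \left(18 + 3 \cdot 3 + 3 \cdot 3 + 3 \cdot 3^{2} + 3 \cdot 3 \cdot 3\right) 13\right) = \frac{3521743}{1249320} + \left(30 + \left(18 + 9 + 9 + 3 \cdot 9 + 27\right) 13\right) = \frac{3521743}{1249320} + \left(30 + \left(18 + 9 + 9 + 27 + 27\right) 13\right) = \frac{3521743}{1249320} + \left(30 + 90 \cdot 13\right) = \frac{3521743}{1249320} + \left(30 + 1170\right) = \frac{3521743}{1249320} + 1200 = \frac{1502705743}{1249320}$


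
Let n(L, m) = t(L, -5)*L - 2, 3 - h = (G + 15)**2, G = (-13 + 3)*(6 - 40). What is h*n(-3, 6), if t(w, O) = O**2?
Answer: 9703694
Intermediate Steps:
G = 340 (G = -10*(-34) = 340)
h = -126022 (h = 3 - (340 + 15)**2 = 3 - 1*355**2 = 3 - 1*126025 = 3 - 126025 = -126022)
n(L, m) = -2 + 25*L (n(L, m) = (-5)**2*L - 2 = 25*L - 2 = -2 + 25*L)
h*n(-3, 6) = -126022*(-2 + 25*(-3)) = -126022*(-2 - 75) = -126022*(-77) = 9703694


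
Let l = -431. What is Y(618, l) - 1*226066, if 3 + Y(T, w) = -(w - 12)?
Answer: -225626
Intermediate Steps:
Y(T, w) = 9 - w (Y(T, w) = -3 - (w - 12) = -3 - (-12 + w) = -3 + (12 - w) = 9 - w)
Y(618, l) - 1*226066 = (9 - 1*(-431)) - 1*226066 = (9 + 431) - 226066 = 440 - 226066 = -225626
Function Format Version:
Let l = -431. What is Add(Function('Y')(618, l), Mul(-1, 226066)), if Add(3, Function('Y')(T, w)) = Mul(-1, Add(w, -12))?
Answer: -225626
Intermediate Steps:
Function('Y')(T, w) = Add(9, Mul(-1, w)) (Function('Y')(T, w) = Add(-3, Mul(-1, Add(w, -12))) = Add(-3, Mul(-1, Add(-12, w))) = Add(-3, Add(12, Mul(-1, w))) = Add(9, Mul(-1, w)))
Add(Function('Y')(618, l), Mul(-1, 226066)) = Add(Add(9, Mul(-1, -431)), Mul(-1, 226066)) = Add(Add(9, 431), -226066) = Add(440, -226066) = -225626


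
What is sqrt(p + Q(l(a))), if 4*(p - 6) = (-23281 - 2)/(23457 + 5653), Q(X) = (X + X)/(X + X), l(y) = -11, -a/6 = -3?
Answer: sqrt(23049210670)/58220 ≈ 2.6077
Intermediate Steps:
a = 18 (a = -6*(-3) = 18)
Q(X) = 1 (Q(X) = (2*X)/((2*X)) = (2*X)*(1/(2*X)) = 1)
p = 675357/116440 (p = 6 + ((-23281 - 2)/(23457 + 5653))/4 = 6 + (-23283/29110)/4 = 6 + (-23283*1/29110)/4 = 6 + (1/4)*(-23283/29110) = 6 - 23283/116440 = 675357/116440 ≈ 5.8000)
sqrt(p + Q(l(a))) = sqrt(675357/116440 + 1) = sqrt(791797/116440) = sqrt(23049210670)/58220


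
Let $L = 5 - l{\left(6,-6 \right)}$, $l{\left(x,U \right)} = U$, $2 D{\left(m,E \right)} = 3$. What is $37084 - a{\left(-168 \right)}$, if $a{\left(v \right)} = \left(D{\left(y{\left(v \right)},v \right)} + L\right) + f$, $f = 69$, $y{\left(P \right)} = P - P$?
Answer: $\frac{74005}{2} \approx 37003.0$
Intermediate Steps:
$y{\left(P \right)} = 0$
$D{\left(m,E \right)} = \frac{3}{2}$ ($D{\left(m,E \right)} = \frac{1}{2} \cdot 3 = \frac{3}{2}$)
$L = 11$ ($L = 5 - -6 = 5 + 6 = 11$)
$a{\left(v \right)} = \frac{163}{2}$ ($a{\left(v \right)} = \left(\frac{3}{2} + 11\right) + 69 = \frac{25}{2} + 69 = \frac{163}{2}$)
$37084 - a{\left(-168 \right)} = 37084 - \frac{163}{2} = \frac{74005}{2}$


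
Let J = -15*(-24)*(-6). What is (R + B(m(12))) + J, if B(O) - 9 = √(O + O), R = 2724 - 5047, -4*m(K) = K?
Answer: -4474 + I*√6 ≈ -4474.0 + 2.4495*I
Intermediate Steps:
J = -2160 (J = 360*(-6) = -2160)
m(K) = -K/4
R = -2323
B(O) = 9 + √2*√O (B(O) = 9 + √(O + O) = 9 + √(2*O) = 9 + √2*√O)
(R + B(m(12))) + J = (-2323 + (9 + √2*√(-¼*12))) - 2160 = (-2323 + (9 + √2*√(-3))) - 2160 = (-2323 + (9 + √2*(I*√3))) - 2160 = (-2323 + (9 + I*√6)) - 2160 = (-2314 + I*√6) - 2160 = -4474 + I*√6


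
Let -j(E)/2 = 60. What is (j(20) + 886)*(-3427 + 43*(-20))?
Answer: -3283842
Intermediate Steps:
j(E) = -120 (j(E) = -2*60 = -120)
(j(20) + 886)*(-3427 + 43*(-20)) = (-120 + 886)*(-3427 + 43*(-20)) = 766*(-3427 - 860) = 766*(-4287) = -3283842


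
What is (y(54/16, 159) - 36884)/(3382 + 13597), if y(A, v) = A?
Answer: -295045/135832 ≈ -2.1721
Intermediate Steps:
(y(54/16, 159) - 36884)/(3382 + 13597) = (54/16 - 36884)/(3382 + 13597) = (54*(1/16) - 36884)/16979 = (27/8 - 36884)*(1/16979) = -295045/8*1/16979 = -295045/135832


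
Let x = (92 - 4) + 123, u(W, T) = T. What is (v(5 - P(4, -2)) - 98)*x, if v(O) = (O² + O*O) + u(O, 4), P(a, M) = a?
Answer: -19412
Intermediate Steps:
x = 211 (x = 88 + 123 = 211)
v(O) = 4 + 2*O² (v(O) = (O² + O*O) + 4 = (O² + O²) + 4 = 2*O² + 4 = 4 + 2*O²)
(v(5 - P(4, -2)) - 98)*x = ((4 + 2*(5 - 1*4)²) - 98)*211 = ((4 + 2*(5 - 4)²) - 98)*211 = ((4 + 2*1²) - 98)*211 = ((4 + 2*1) - 98)*211 = ((4 + 2) - 98)*211 = (6 - 98)*211 = -92*211 = -19412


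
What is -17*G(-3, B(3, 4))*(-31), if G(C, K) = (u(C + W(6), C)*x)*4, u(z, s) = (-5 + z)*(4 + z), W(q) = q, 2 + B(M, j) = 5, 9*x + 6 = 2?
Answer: 118048/9 ≈ 13116.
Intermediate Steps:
x = -4/9 (x = -2/3 + (1/9)*2 = -2/3 + 2/9 = -4/9 ≈ -0.44444)
B(M, j) = 3 (B(M, j) = -2 + 5 = 3)
G(C, K) = 416/9 - 16*(6 + C)**2/9 + 16*C/9 (G(C, K) = ((-20 + (C + 6)**2 - (C + 6))*(-4/9))*4 = ((-20 + (6 + C)**2 - (6 + C))*(-4/9))*4 = ((-20 + (6 + C)**2 + (-6 - C))*(-4/9))*4 = ((-26 + (6 + C)**2 - C)*(-4/9))*4 = (104/9 - 4*(6 + C)**2/9 + 4*C/9)*4 = 416/9 - 16*(6 + C)**2/9 + 16*C/9)
-17*G(-3, B(3, 4))*(-31) = -17*(416/9 - 16*(6 - 3)**2/9 + (16/9)*(-3))*(-31) = -17*(416/9 - 16/9*3**2 - 16/3)*(-31) = -17*(416/9 - 16/9*9 - 16/3)*(-31) = -17*(416/9 - 16 - 16/3)*(-31) = -17*224/9*(-31) = -3808/9*(-31) = 118048/9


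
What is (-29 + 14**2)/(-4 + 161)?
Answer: 167/157 ≈ 1.0637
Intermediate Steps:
(-29 + 14**2)/(-4 + 161) = (-29 + 196)/157 = 167*(1/157) = 167/157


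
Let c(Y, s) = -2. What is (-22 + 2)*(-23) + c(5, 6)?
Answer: 458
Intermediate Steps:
(-22 + 2)*(-23) + c(5, 6) = (-22 + 2)*(-23) - 2 = -20*(-23) - 2 = 460 - 2 = 458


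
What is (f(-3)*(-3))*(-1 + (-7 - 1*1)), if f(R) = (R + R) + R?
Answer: -243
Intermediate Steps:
f(R) = 3*R (f(R) = 2*R + R = 3*R)
(f(-3)*(-3))*(-1 + (-7 - 1*1)) = ((3*(-3))*(-3))*(-1 + (-7 - 1*1)) = (-9*(-3))*(-1 + (-7 - 1)) = 27*(-1 - 8) = 27*(-9) = -243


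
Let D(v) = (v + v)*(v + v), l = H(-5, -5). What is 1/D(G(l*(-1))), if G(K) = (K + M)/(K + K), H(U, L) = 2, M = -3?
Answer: 4/25 ≈ 0.16000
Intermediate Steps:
l = 2
G(K) = (-3 + K)/(2*K) (G(K) = (K - 3)/(K + K) = (-3 + K)/((2*K)) = (-3 + K)*(1/(2*K)) = (-3 + K)/(2*K))
D(v) = 4*v² (D(v) = (2*v)*(2*v) = 4*v²)
1/D(G(l*(-1))) = 1/(4*((-3 + 2*(-1))/(2*((2*(-1)))))²) = 1/(4*((½)*(-3 - 2)/(-2))²) = 1/(4*((½)*(-½)*(-5))²) = 1/(4*(5/4)²) = 1/(4*(25/16)) = 1/(25/4) = 4/25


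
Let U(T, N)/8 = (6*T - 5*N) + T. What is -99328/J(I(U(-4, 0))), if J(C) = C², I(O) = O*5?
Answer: -97/1225 ≈ -0.079184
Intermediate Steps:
U(T, N) = -40*N + 56*T (U(T, N) = 8*((6*T - 5*N) + T) = 8*((-5*N + 6*T) + T) = 8*(-5*N + 7*T) = -40*N + 56*T)
I(O) = 5*O
-99328/J(I(U(-4, 0))) = -99328*1/(25*(-40*0 + 56*(-4))²) = -99328*1/(25*(0 - 224)²) = -99328/((5*(-224))²) = -99328/((-1120)²) = -99328/1254400 = -99328*1/1254400 = -97/1225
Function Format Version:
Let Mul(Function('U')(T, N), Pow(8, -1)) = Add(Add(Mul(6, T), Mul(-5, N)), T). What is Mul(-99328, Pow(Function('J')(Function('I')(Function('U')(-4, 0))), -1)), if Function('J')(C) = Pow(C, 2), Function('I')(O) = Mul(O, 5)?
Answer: Rational(-97, 1225) ≈ -0.079184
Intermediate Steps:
Function('U')(T, N) = Add(Mul(-40, N), Mul(56, T)) (Function('U')(T, N) = Mul(8, Add(Add(Mul(6, T), Mul(-5, N)), T)) = Mul(8, Add(Add(Mul(-5, N), Mul(6, T)), T)) = Mul(8, Add(Mul(-5, N), Mul(7, T))) = Add(Mul(-40, N), Mul(56, T)))
Function('I')(O) = Mul(5, O)
Mul(-99328, Pow(Function('J')(Function('I')(Function('U')(-4, 0))), -1)) = Mul(-99328, Pow(Pow(Mul(5, Add(Mul(-40, 0), Mul(56, -4))), 2), -1)) = Mul(-99328, Pow(Pow(Mul(5, Add(0, -224)), 2), -1)) = Mul(-99328, Pow(Pow(Mul(5, -224), 2), -1)) = Mul(-99328, Pow(Pow(-1120, 2), -1)) = Mul(-99328, Pow(1254400, -1)) = Mul(-99328, Rational(1, 1254400)) = Rational(-97, 1225)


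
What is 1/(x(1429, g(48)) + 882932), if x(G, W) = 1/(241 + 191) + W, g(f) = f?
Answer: 432/381447361 ≈ 1.1325e-6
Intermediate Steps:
x(G, W) = 1/432 + W
1/(x(1429, g(48)) + 882932) = 1/((1/432 + 48) + 882932) = 1/(20737/432 + 882932) = 1/(381447361/432) = 432/381447361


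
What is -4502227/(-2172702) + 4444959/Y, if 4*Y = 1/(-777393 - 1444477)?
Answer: -85831471859244288413/2172702 ≈ -3.9505e+13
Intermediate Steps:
Y = -1/8887480 (Y = 1/(4*(-777393 - 1444477)) = (¼)/(-2221870) = (¼)*(-1/2221870) = -1/8887480 ≈ -1.1252e-7)
-4502227/(-2172702) + 4444959/Y = -4502227/(-2172702) + 4444959/(-1/8887480) = -4502227*(-1/2172702) + 4444959*(-8887480) = 4502227/2172702 - 39504484213320 = -85831471859244288413/2172702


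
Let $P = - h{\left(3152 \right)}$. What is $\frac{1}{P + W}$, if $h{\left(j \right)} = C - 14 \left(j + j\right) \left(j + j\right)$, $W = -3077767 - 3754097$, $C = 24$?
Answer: $\frac{1}{549533936} \approx 1.8197 \cdot 10^{-9}$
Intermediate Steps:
$W = -6831864$ ($W = -3077767 - 3754097 = -6831864$)
$h{\left(j \right)} = 24 - 56 j^{2}$ ($h{\left(j \right)} = 24 - 14 \left(j + j\right) \left(j + j\right) = 24 - 14 \cdot 2 j 2 j = 24 - 14 \cdot 4 j^{2} = 24 - 56 j^{2}$)
$P = 556365800$ ($P = - (24 - 56 \cdot 3152^{2}) = - (24 - 556365824) = \left(-1\right) \left(-556365800\right) = 556365800$)
$\frac{1}{P + W} = \frac{1}{556365800 - 6831864} = \frac{1}{549533936}$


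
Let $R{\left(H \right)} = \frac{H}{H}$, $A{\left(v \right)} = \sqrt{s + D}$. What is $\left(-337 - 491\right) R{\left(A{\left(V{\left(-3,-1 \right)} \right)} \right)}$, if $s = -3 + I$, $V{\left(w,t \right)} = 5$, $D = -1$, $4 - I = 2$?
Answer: $-828$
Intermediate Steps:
$I = 2$ ($I = 4 - 2 = 2$)
$s = -1$ ($s = -3 + 2 = -1$)
$A{\left(v \right)} = i \sqrt{2}$ ($A{\left(v \right)} = \sqrt{-1 - 1} = \sqrt{-2} = i \sqrt{2}$)
$R{\left(H \right)} = 1$
$\left(-337 - 491\right) R{\left(A{\left(V{\left(-3,-1 \right)} \right)} \right)} = \left(-337 - 491\right) 1 = \left(-828\right) 1 = -828$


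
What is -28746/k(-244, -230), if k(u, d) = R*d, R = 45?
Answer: 1597/575 ≈ 2.7774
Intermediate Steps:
k(u, d) = 45*d
-28746/k(-244, -230) = -28746/(45*(-230)) = -28746/(-10350) = -28746*(-1/10350) = 1597/575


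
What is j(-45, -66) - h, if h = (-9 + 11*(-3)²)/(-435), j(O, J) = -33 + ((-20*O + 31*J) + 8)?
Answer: -33953/29 ≈ -1170.8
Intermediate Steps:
j(O, J) = -25 - 20*O + 31*J (j(O, J) = -33 + (8 - 20*O + 31*J) = -25 - 20*O + 31*J)
h = -6/29 (h = (-9 + 11*9)*(-1/435) = (-9 + 99)*(-1/435) = 90*(-1/435) = -6/29 ≈ -0.20690)
j(-45, -66) - h = (-25 - 20*(-45) + 31*(-66)) - 1*(-6/29) = (-25 + 900 - 2046) + 6/29 = -1171 + 6/29 = -33953/29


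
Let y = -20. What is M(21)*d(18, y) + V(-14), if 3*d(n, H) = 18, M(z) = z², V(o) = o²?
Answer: 2842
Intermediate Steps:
d(n, H) = 6 (d(n, H) = (⅓)*18 = 6)
M(21)*d(18, y) + V(-14) = 21²*6 + (-14)² = 441*6 + 196 = 2646 + 196 = 2842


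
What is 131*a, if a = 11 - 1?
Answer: 1310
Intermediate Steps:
a = 10
131*a = 131*10 = 1310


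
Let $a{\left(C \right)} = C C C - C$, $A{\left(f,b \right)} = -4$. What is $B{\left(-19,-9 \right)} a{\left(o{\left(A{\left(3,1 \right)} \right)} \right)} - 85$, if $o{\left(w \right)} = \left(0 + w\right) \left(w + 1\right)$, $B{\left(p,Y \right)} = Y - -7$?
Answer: $-3517$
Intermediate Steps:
$B{\left(p,Y \right)} = 7 + Y$ ($B{\left(p,Y \right)} = Y + 7 = 7 + Y$)
$o{\left(w \right)} = w \left(1 + w\right)$
$a{\left(C \right)} = C^{3} - C$ ($a{\left(C \right)} = C^{2} C - C = C^{3} - C$)
$B{\left(-19,-9 \right)} a{\left(o{\left(A{\left(3,1 \right)} \right)} \right)} - 85 = \left(7 - 9\right) \left(\left(- 4 \left(1 - 4\right)\right)^{3} - - 4 \left(1 - 4\right)\right) - 85 = - 2 \left(\left(\left(-4\right) \left(-3\right)\right)^{3} - \left(-4\right) \left(-3\right)\right) - 85 = - 2 \left(12^{3} - 12\right) - 85 = - 2 \left(1728 - 12\right) - 85 = \left(-2\right) 1716 - 85 = -3432 - 85 = -3517$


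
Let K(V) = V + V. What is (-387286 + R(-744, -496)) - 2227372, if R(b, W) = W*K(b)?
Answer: -1876610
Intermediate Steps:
K(V) = 2*V
R(b, W) = 2*W*b (R(b, W) = W*(2*b) = 2*W*b)
(-387286 + R(-744, -496)) - 2227372 = (-387286 + 2*(-496)*(-744)) - 2227372 = (-387286 + 738048) - 2227372 = 350762 - 2227372 = -1876610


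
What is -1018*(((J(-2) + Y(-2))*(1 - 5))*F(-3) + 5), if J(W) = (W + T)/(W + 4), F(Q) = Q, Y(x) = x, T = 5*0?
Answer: 31558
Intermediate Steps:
T = 0
J(W) = W/(4 + W) (J(W) = (W + 0)/(W + 4) = W/(4 + W))
-1018*(((J(-2) + Y(-2))*(1 - 5))*F(-3) + 5) = -1018*(((-2/(4 - 2) - 2)*(1 - 5))*(-3) + 5) = -1018*(((-2/2 - 2)*(-4))*(-3) + 5) = -1018*(((-2*½ - 2)*(-4))*(-3) + 5) = -1018*(((-1 - 2)*(-4))*(-3) + 5) = -1018*(-3*(-4)*(-3) + 5) = -1018*(12*(-3) + 5) = -1018*(-36 + 5) = -1018*(-31) = 31558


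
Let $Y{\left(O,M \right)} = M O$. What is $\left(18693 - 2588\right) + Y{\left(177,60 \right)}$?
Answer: $26725$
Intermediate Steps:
$\left(18693 - 2588\right) + Y{\left(177,60 \right)} = \left(18693 - 2588\right) + 60 \cdot 177 = 16105 + 10620 = 26725$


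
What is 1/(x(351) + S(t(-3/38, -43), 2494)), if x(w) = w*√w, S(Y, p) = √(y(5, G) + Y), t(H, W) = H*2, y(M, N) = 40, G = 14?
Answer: 19/(√14383 + 20007*√39) ≈ 0.00015192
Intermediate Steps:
t(H, W) = 2*H
S(Y, p) = √(40 + Y)
x(w) = w^(3/2)
1/(x(351) + S(t(-3/38, -43), 2494)) = 1/(351^(3/2) + √(40 + 2*(-3/38))) = 1/(1053*√39 + √(40 + 2*(-3*1/38))) = 1/(1053*√39 + √(40 + 2*(-3/38))) = 1/(1053*√39 + √(40 - 3/19)) = 1/(1053*√39 + √(757/19)) = 1/(1053*√39 + √14383/19)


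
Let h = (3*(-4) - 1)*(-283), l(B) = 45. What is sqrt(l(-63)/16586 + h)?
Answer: sqrt(1012076708254)/16586 ≈ 60.655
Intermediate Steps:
h = 3679 (h = (-12 - 1)*(-283) = -13*(-283) = 3679)
sqrt(l(-63)/16586 + h) = sqrt(45/16586 + 3679) = sqrt(61019939/16586) = sqrt(1012076708254)/16586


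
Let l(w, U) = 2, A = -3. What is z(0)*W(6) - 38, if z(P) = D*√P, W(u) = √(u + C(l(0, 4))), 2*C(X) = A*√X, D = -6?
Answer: -38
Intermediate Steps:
C(X) = -3*√X/2 (C(X) = (-3*√X)/2 = -3*√X/2)
W(u) = √(u - 3*√2/2)
z(P) = -6*√P
z(0)*W(6) - 38 = (-6*√0)*(√(-6*√2 + 4*6)/2) - 38 = (-6*0)*(√(-6*√2 + 24)/2) - 38 = 0*(√(24 - 6*√2)/2) - 38 = 0 - 38 = -38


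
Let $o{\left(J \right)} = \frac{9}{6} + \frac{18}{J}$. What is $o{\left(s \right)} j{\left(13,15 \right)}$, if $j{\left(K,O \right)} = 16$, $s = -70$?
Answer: $\frac{696}{35} \approx 19.886$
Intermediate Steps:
$o{\left(J \right)} = \frac{3}{2} + \frac{18}{J}$ ($o{\left(J \right)} = 9 \cdot \frac{1}{6} + \frac{18}{J} = \frac{3}{2} + \frac{18}{J}$)
$o{\left(s \right)} j{\left(13,15 \right)} = \left(\frac{3}{2} + \frac{18}{-70}\right) 16 = \left(\frac{3}{2} + 18 \left(- \frac{1}{70}\right)\right) 16 = \left(\frac{3}{2} - \frac{9}{35}\right) 16 = \frac{87}{70} \cdot 16 = \frac{696}{35}$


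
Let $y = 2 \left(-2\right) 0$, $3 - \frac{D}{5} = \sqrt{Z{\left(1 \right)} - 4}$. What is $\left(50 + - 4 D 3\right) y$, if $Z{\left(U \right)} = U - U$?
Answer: $0$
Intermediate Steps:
$Z{\left(U \right)} = 0$
$D = 15 - 10 i$ ($D = 15 - 5 \sqrt{0 - 4} = 15 - 5 \sqrt{-4} = 15 - 5 \cdot 2 i = 15 - 10 i \approx 15.0 - 10.0 i$)
$y = 0$ ($y = \left(-4\right) 0 = 0$)
$\left(50 + - 4 D 3\right) y = \left(50 + - 4 \left(15 - 10 i\right) 3\right) 0 = \left(50 + \left(-60 + 40 i\right) 3\right) 0 = \left(50 - \left(180 - 120 i\right)\right) 0 = \left(-130 + 120 i\right) 0 = 0$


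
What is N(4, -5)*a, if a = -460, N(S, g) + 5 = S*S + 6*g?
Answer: 8740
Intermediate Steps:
N(S, g) = -5 + S² + 6*g (N(S, g) = -5 + (S*S + 6*g) = -5 + (S² + 6*g) = -5 + S² + 6*g)
N(4, -5)*a = (-5 + 4² + 6*(-5))*(-460) = (-5 + 16 - 30)*(-460) = -19*(-460) = 8740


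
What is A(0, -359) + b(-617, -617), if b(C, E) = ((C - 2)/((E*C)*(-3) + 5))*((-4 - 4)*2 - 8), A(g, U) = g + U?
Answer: -205007557/571031 ≈ -359.01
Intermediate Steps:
A(g, U) = U + g
b(C, E) = -24*(-2 + C)/(5 - 3*C*E) (b(C, E) = ((-2 + C)/((C*E)*(-3) + 5))*(-8*2 - 8) = ((-2 + C)/(-3*C*E + 5))*(-16 - 8) = ((-2 + C)/(5 - 3*C*E))*(-24) = -24*(-2 + C)/(5 - 3*C*E))
A(0, -359) + b(-617, -617) = (-359 + 0) + 24*(-2 - 617)/(-5 + 3*(-617)*(-617)) = -359 + 24*(-619)/(-5 + 1142067) = -359 + 24*(-619)/1142062 = -359 + 24*(1/1142062)*(-619) = -359 - 7428/571031 = -205007557/571031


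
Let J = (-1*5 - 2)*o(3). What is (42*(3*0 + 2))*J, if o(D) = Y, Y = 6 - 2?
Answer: -2352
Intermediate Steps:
Y = 4
o(D) = 4
J = -28 (J = (-1*5 - 2)*4 = (-5 - 2)*4 = -7*4 = -28)
(42*(3*0 + 2))*J = (42*(3*0 + 2))*(-28) = (42*(0 + 2))*(-28) = (42*2)*(-28) = 84*(-28) = -2352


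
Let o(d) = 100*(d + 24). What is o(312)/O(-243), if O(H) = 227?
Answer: 33600/227 ≈ 148.02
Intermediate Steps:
o(d) = 2400 + 100*d (o(d) = 100*(24 + d) = 2400 + 100*d)
o(312)/O(-243) = (2400 + 100*312)/227 = (2400 + 31200)*(1/227) = 33600*(1/227) = 33600/227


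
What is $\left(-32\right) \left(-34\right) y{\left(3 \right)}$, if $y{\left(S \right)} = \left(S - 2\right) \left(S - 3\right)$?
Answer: $0$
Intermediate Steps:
$y{\left(S \right)} = \left(-3 + S\right) \left(-2 + S\right)$ ($y{\left(S \right)} = \left(-2 + S\right) \left(-3 + S\right) = \left(-3 + S\right) \left(-2 + S\right)$)
$\left(-32\right) \left(-34\right) y{\left(3 \right)} = \left(-32\right) \left(-34\right) \left(6 + 3^{2} - 15\right) = 1088 \left(6 + 9 - 15\right) = 1088 \cdot 0 = 0$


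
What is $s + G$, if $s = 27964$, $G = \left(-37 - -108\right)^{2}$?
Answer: $33005$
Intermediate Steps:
$G = 5041$ ($G = \left(-37 + 108\right)^{2} = 71^{2} = 5041$)
$s + G = 27964 + 5041 = 33005$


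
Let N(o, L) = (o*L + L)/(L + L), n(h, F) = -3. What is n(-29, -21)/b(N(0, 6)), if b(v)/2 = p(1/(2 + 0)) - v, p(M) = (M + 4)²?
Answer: -6/79 ≈ -0.075949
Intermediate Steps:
N(o, L) = (L + L*o)/(2*L) (N(o, L) = (L*o + L)/((2*L)) = (L + L*o)*(1/(2*L)) = (L + L*o)/(2*L))
p(M) = (4 + M)²
b(v) = 81/2 - 2*v (b(v) = 2*((4 + 1/(2 + 0))² - v) = 2*((4 + 1/2)² - v) = 2*((4 + ½)² - v) = 2*((9/2)² - v) = 2*(81/4 - v) = 81/2 - 2*v)
n(-29, -21)/b(N(0, 6)) = -3/(81/2 - 2*(½ + (½)*0)) = -3/(81/2 - 2*(½ + 0)) = -3/(81/2 - 2*½) = -3/(81/2 - 1) = -3/79/2 = -3*2/79 = -6/79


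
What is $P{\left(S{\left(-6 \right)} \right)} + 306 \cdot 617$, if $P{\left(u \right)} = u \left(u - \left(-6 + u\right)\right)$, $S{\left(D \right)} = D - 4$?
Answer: $188742$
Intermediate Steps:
$S{\left(D \right)} = -4 + D$
$P{\left(u \right)} = 6 u$ ($P{\left(u \right)} = u 6 = 6 u$)
$P{\left(S{\left(-6 \right)} \right)} + 306 \cdot 617 = 6 \left(-4 - 6\right) + 306 \cdot 617 = 6 \left(-10\right) + 188802 = -60 + 188802 = 188742$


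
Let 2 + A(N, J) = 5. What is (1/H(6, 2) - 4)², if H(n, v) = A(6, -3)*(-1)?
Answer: 169/9 ≈ 18.778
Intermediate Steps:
A(N, J) = 3 (A(N, J) = -2 + 5 = 3)
H(n, v) = -3 (H(n, v) = 3*(-1) = -3)
(1/H(6, 2) - 4)² = (1/(-3) - 4)² = (-⅓ - 4)² = (-13/3)² = 169/9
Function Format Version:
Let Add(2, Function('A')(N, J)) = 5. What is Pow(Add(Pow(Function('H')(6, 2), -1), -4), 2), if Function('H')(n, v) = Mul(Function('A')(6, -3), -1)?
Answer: Rational(169, 9) ≈ 18.778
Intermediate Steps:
Function('A')(N, J) = 3 (Function('A')(N, J) = Add(-2, 5) = 3)
Function('H')(n, v) = -3 (Function('H')(n, v) = Mul(3, -1) = -3)
Pow(Add(Pow(Function('H')(6, 2), -1), -4), 2) = Pow(Add(Pow(-3, -1), -4), 2) = Pow(Add(Rational(-1, 3), -4), 2) = Pow(Rational(-13, 3), 2) = Rational(169, 9)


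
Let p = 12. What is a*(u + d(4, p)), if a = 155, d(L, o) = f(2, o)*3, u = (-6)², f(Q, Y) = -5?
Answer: 3255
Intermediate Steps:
u = 36
d(L, o) = -15 (d(L, o) = -5*3 = -15)
a*(u + d(4, p)) = 155*(36 - 15) = 155*21 = 3255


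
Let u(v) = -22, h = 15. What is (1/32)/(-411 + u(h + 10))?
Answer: -1/13856 ≈ -7.2171e-5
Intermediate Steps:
(1/32)/(-411 + u(h + 10)) = (1/32)/(-411 - 22) = (1*(1/32))/(-433) = (1/32)*(-1/433) = -1/13856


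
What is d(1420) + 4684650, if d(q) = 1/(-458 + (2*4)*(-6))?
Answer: 2370432899/506 ≈ 4.6846e+6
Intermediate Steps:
d(q) = -1/506 (d(q) = 1/(-458 + 8*(-6)) = 1/(-458 - 48) = 1/(-506) = -1/506)
d(1420) + 4684650 = -1/506 + 4684650 = 2370432899/506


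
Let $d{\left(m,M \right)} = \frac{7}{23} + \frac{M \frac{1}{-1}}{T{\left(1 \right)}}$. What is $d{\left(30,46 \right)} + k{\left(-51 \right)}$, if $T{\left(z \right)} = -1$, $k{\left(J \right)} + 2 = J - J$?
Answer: $\frac{1019}{23} \approx 44.304$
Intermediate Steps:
$k{\left(J \right)} = -2$ ($k{\left(J \right)} = -2 + \left(J - J\right) = -2 + 0 = -2$)
$d{\left(m,M \right)} = \frac{7}{23} + M$ ($d{\left(m,M \right)} = \frac{7}{23} + \frac{M \frac{1}{-1}}{-1} = 7 \cdot \frac{1}{23} + M \left(-1\right) \left(-1\right) = \frac{7}{23} + - M \left(-1\right) = \frac{7}{23} + M$)
$d{\left(30,46 \right)} + k{\left(-51 \right)} = \left(\frac{7}{23} + 46\right) - 2 = \frac{1065}{23} - 2 = \frac{1019}{23}$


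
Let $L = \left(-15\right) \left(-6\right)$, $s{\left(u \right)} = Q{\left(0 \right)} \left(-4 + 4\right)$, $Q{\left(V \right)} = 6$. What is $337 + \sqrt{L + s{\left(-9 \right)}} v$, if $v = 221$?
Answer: $337 + 663 \sqrt{10} \approx 2433.6$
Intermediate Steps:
$s{\left(u \right)} = 0$ ($s{\left(u \right)} = 6 \left(-4 + 4\right) = 6 \cdot 0 = 0$)
$L = 90$
$337 + \sqrt{L + s{\left(-9 \right)}} v = 337 + \sqrt{90 + 0} \cdot 221 = 337 + \sqrt{90} \cdot 221 = 337 + 3 \sqrt{10} \cdot 221 = 337 + 663 \sqrt{10}$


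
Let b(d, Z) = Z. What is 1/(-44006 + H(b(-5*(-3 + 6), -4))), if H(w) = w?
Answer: -1/44010 ≈ -2.2722e-5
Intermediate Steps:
1/(-44006 + H(b(-5*(-3 + 6), -4))) = 1/(-44006 - 4) = 1/(-44010) = -1/44010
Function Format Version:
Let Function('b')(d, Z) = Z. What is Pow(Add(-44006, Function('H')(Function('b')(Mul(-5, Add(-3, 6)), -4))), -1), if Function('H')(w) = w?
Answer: Rational(-1, 44010) ≈ -2.2722e-5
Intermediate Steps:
Pow(Add(-44006, Function('H')(Function('b')(Mul(-5, Add(-3, 6)), -4))), -1) = Pow(Add(-44006, -4), -1) = Pow(-44010, -1) = Rational(-1, 44010)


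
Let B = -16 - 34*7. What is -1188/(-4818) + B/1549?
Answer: 9340/113077 ≈ 0.082599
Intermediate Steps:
B = -254 (B = -16 - 238 = -254)
-1188/(-4818) + B/1549 = -1188/(-4818) - 254/1549 = -1188*(-1/4818) - 254*1/1549 = 18/73 - 254/1549 = 9340/113077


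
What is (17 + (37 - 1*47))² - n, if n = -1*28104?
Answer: 28153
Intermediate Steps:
n = -28104
(17 + (37 - 1*47))² - n = (17 + (37 - 1*47))² - 1*(-28104) = (17 + (37 - 47))² + 28104 = (17 - 10)² + 28104 = 7² + 28104 = 49 + 28104 = 28153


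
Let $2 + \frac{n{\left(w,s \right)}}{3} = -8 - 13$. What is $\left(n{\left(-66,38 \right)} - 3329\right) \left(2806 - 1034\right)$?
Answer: $-6021256$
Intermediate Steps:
$n{\left(w,s \right)} = -69$ ($n{\left(w,s \right)} = -6 + 3 \left(-8 - 13\right) = -6 + 3 \left(-21\right) = -6 - 63 = -69$)
$\left(n{\left(-66,38 \right)} - 3329\right) \left(2806 - 1034\right) = \left(-69 - 3329\right) \left(2806 - 1034\right) = \left(-3398\right) 1772 = -6021256$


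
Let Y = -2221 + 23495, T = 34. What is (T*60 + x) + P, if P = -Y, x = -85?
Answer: -19319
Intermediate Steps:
Y = 21274
P = -21274 (P = -1*21274 = -21274)
(T*60 + x) + P = (34*60 - 85) - 21274 = (2040 - 85) - 21274 = 1955 - 21274 = -19319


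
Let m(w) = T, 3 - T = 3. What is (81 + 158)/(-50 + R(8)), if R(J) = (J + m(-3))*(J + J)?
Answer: 239/78 ≈ 3.0641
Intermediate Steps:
T = 0 (T = 3 - 1*3 = 3 - 3 = 0)
m(w) = 0
R(J) = 2*J**2 (R(J) = (J + 0)*(J + J) = J*(2*J) = 2*J**2)
(81 + 158)/(-50 + R(8)) = (81 + 158)/(-50 + 2*8**2) = 239/(-50 + 2*64) = 239/(-50 + 128) = 239/78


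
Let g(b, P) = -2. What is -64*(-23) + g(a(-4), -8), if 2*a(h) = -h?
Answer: 1470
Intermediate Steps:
a(h) = -h/2 (a(h) = (-h)/2 = -h/2)
-64*(-23) + g(a(-4), -8) = -64*(-23) - 2 = 1472 - 2 = 1470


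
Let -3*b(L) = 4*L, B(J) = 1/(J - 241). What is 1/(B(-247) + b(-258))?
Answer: 488/167871 ≈ 0.0029070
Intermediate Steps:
B(J) = 1/(-241 + J)
b(L) = -4*L/3
1/(B(-247) + b(-258)) = 1/(1/(-241 - 247) - 4/3*(-258)) = 1/(1/(-488) + 344) = 1/(-1/488 + 344) = 1/(167871/488) = 488/167871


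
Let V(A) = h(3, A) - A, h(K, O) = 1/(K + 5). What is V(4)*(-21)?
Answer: 651/8 ≈ 81.375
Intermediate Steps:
h(K, O) = 1/(5 + K)
V(A) = 1/8 - A (V(A) = 1/(5 + 3) - A = 1/8 - A)
V(4)*(-21) = (1/8 - 1*4)*(-21) = (1/8 - 4)*(-21) = -31/8*(-21) = 651/8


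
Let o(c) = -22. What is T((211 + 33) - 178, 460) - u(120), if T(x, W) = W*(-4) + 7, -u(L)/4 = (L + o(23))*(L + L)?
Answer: 92247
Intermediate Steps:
u(L) = -8*L*(-22 + L) (u(L) = -4*(L - 22)*(L + L) = -4*(-22 + L)*2*L = -8*L*(-22 + L))
T(x, W) = 7 - 4*W (T(x, W) = -4*W + 7 = 7 - 4*W)
T((211 + 33) - 178, 460) - u(120) = (7 - 4*460) - 8*120*(22 - 1*120) = (7 - 1840) - 8*120*(22 - 120) = -1833 - 8*120*(-98) = -1833 - 1*(-94080) = -1833 + 94080 = 92247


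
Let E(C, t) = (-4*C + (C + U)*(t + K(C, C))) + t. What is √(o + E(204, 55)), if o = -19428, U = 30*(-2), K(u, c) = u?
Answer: √17107 ≈ 130.79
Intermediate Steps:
U = -60
E(C, t) = t - 4*C + (-60 + C)*(C + t) (E(C, t) = (-4*C + (C - 60)*(t + C)) + t = (-4*C + (-60 + C)*(C + t)) + t = t - 4*C + (-60 + C)*(C + t))
√(o + E(204, 55)) = √(-19428 + (204² - 64*204 - 59*55 + 204*55)) = √(-19428 + (41616 - 13056 - 3245 + 11220)) = √(-19428 + 36535) = √17107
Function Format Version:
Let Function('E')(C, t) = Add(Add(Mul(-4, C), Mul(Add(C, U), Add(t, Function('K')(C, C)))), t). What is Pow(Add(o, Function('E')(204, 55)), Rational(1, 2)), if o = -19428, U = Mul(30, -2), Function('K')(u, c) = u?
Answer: Pow(17107, Rational(1, 2)) ≈ 130.79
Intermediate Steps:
U = -60
Function('E')(C, t) = Add(t, Mul(-4, C), Mul(Add(-60, C), Add(C, t))) (Function('E')(C, t) = Add(Add(Mul(-4, C), Mul(Add(C, -60), Add(t, C))), t) = Add(Add(Mul(-4, C), Mul(Add(-60, C), Add(C, t))), t) = Add(t, Mul(-4, C), Mul(Add(-60, C), Add(C, t))))
Pow(Add(o, Function('E')(204, 55)), Rational(1, 2)) = Pow(Add(-19428, Add(Pow(204, 2), Mul(-64, 204), Mul(-59, 55), Mul(204, 55))), Rational(1, 2)) = Pow(Add(-19428, Add(41616, -13056, -3245, 11220)), Rational(1, 2)) = Pow(Add(-19428, 36535), Rational(1, 2)) = Pow(17107, Rational(1, 2))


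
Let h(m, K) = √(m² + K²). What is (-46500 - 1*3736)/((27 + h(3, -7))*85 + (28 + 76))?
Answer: -120516164/5336151 + 4270060*√58/5336151 ≈ -16.491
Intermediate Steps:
h(m, K) = √(K² + m²)
(-46500 - 1*3736)/((27 + h(3, -7))*85 + (28 + 76)) = (-46500 - 1*3736)/((27 + √((-7)² + 3²))*85 + (28 + 76)) = (-46500 - 3736)/((27 + √(49 + 9))*85 + 104) = -50236/((27 + √58)*85 + 104) = -50236/((2295 + 85*√58) + 104) = -50236/(2399 + 85*√58)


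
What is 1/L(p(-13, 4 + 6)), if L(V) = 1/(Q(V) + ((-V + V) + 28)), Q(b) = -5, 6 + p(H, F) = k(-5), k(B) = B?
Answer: 23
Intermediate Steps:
p(H, F) = -11 (p(H, F) = -6 - 5 = -11)
L(V) = 1/23 (L(V) = 1/(-5 + ((-V + V) + 28)) = 1/(-5 + (0 + 28)) = 1/(-5 + 28) = 1/23)
1/L(p(-13, 4 + 6)) = 1/(1/23) = 23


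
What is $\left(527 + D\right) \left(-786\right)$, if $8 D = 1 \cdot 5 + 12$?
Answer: $- \frac{1663569}{4} \approx -4.1589 \cdot 10^{5}$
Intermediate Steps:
$D = \frac{17}{8}$ ($D = \frac{1 \cdot 5 + 12}{8} = \frac{5 + 12}{8} = \frac{1}{8} \cdot 17 = \frac{17}{8} \approx 2.125$)
$\left(527 + D\right) \left(-786\right) = \left(527 + \frac{17}{8}\right) \left(-786\right) = \frac{4233}{8} \left(-786\right) = - \frac{1663569}{4}$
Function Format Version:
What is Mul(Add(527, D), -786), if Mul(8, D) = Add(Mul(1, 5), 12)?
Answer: Rational(-1663569, 4) ≈ -4.1589e+5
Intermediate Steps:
D = Rational(17, 8) (D = Mul(Rational(1, 8), Add(Mul(1, 5), 12)) = Mul(Rational(1, 8), Add(5, 12)) = Mul(Rational(1, 8), 17) = Rational(17, 8) ≈ 2.1250)
Mul(Add(527, D), -786) = Mul(Add(527, Rational(17, 8)), -786) = Mul(Rational(4233, 8), -786) = Rational(-1663569, 4)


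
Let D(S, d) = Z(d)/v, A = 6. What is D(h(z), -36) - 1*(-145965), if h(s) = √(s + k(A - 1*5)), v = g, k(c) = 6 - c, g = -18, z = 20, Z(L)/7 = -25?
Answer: 2627545/18 ≈ 1.4597e+5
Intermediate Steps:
Z(L) = -175 (Z(L) = 7*(-25) = -175)
v = -18
h(s) = √(5 + s) (h(s) = √(s + (6 - (6 - 1*5))) = √(s + (6 - (6 - 5))) = √(s + (6 - 1*1)) = √(s + (6 - 1)) = √(s + 5) = √(5 + s))
D(S, d) = 175/18 (D(S, d) = -175/(-18) = -175*(-1/18) = 175/18)
D(h(z), -36) - 1*(-145965) = 175/18 - 1*(-145965) = 175/18 + 145965 = 2627545/18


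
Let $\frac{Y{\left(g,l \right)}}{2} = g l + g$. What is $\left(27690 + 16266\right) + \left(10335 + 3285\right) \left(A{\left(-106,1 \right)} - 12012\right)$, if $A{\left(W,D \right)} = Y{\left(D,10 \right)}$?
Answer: $-163259844$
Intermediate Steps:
$Y{\left(g,l \right)} = 2 g + 2 g l$ ($Y{\left(g,l \right)} = 2 \left(g l + g\right) = 2 \left(g + g l\right) = 2 g + 2 g l$)
$A{\left(W,D \right)} = 22 D$ ($A{\left(W,D \right)} = 2 D \left(1 + 10\right) = 2 D 11 = 22 D$)
$\left(27690 + 16266\right) + \left(10335 + 3285\right) \left(A{\left(-106,1 \right)} - 12012\right) = \left(27690 + 16266\right) + \left(10335 + 3285\right) \left(22 \cdot 1 - 12012\right) = 43956 + 13620 \left(22 - 12012\right) = 43956 + 13620 \left(-11990\right) = 43956 - 163303800 = -163259844$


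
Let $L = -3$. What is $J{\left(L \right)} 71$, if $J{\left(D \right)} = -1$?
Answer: $-71$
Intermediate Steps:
$J{\left(L \right)} 71 = \left(-1\right) 71 = -71$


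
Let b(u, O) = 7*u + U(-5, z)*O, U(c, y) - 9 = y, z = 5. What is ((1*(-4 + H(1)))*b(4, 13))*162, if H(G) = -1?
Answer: -170100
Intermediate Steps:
U(c, y) = 9 + y
b(u, O) = 7*u + 14*O (b(u, O) = 7*u + (9 + 5)*O = 7*u + 14*O)
((1*(-4 + H(1)))*b(4, 13))*162 = ((1*(-4 - 1))*(7*4 + 14*13))*162 = ((1*(-5))*(28 + 182))*162 = -5*210*162 = -1050*162 = -170100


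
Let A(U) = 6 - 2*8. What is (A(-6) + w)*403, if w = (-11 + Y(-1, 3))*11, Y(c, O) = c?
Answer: -57226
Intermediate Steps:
A(U) = -10 (A(U) = 6 - 16 = -10)
w = -132 (w = (-11 - 1)*11 = -12*11 = -132)
(A(-6) + w)*403 = (-10 - 132)*403 = -142*403 = -57226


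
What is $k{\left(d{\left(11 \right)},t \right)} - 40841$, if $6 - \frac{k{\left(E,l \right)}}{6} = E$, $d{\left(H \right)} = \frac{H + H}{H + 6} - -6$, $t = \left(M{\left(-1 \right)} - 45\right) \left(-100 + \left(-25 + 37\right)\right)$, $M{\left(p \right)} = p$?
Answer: $- \frac{694429}{17} \approx -40849.0$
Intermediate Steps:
$t = 4048$ ($t = \left(-1 - 45\right) \left(-100 + \left(-25 + 37\right)\right) = - 46 \left(-100 + 12\right) = \left(-46\right) \left(-88\right) = 4048$)
$d{\left(H \right)} = 6 + \frac{2 H}{6 + H}$ ($d{\left(H \right)} = \frac{2 H}{6 + H} + 6 = 6 + \frac{2 H}{6 + H}$)
$k{\left(E,l \right)} = 36 - 6 E$
$k{\left(d{\left(11 \right)},t \right)} - 40841 = \left(36 - 6 \frac{4 \left(9 + 2 \cdot 11\right)}{6 + 11}\right) - 40841 = \left(36 - 6 \frac{4 \left(9 + 22\right)}{17}\right) - 40841 = \left(36 - 6 \cdot 4 \cdot \frac{1}{17} \cdot 31\right) - 40841 = \left(36 - \frac{744}{17}\right) - 40841 = - \frac{132}{17} - 40841 = - \frac{694429}{17}$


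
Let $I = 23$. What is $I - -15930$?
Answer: $15953$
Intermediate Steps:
$I - -15930 = 23 - -15930 = 23 + 15930 = 15953$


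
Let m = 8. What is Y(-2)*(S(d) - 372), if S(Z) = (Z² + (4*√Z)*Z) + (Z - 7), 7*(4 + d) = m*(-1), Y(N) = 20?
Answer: -350540/49 - 17280*I*√7/49 ≈ -7153.9 - 933.03*I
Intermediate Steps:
d = -36/7 (d = -4 + (8*(-1))/7 = -4 + (⅐)*(-8) = -4 - 8/7 = -36/7 ≈ -5.1429)
S(Z) = -7 + Z + Z² + 4*Z^(3/2) (S(Z) = (Z² + 4*Z^(3/2)) + (-7 + Z) = -7 + Z + Z² + 4*Z^(3/2))
Y(-2)*(S(d) - 372) = 20*((-7 - 36/7 + (-36/7)² + 4*(-36/7)^(3/2)) - 372) = 20*((-7 - 36/7 + 1296/49 + 4*(-216*I*√7/49)) - 372) = 20*((-7 - 36/7 + 1296/49 - 864*I*√7/49) - 372) = 20*((701/49 - 864*I*√7/49) - 372) = 20*(-17527/49 - 864*I*√7/49) = -350540/49 - 17280*I*√7/49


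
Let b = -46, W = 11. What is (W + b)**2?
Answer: 1225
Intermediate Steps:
(W + b)**2 = (11 - 46)**2 = (-35)**2 = 1225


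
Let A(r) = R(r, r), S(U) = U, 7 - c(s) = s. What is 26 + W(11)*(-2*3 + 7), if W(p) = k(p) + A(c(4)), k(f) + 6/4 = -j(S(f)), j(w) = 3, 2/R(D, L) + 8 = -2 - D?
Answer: 555/26 ≈ 21.346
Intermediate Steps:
c(s) = 7 - s
R(D, L) = 2/(-10 - D) (R(D, L) = 2/(-8 + (-2 - D)) = 2/(-10 - D))
A(r) = -2/(10 + r)
k(f) = -9/2 (k(f) = -3/2 - 1*3 = -3/2 - 3 = -9/2)
W(p) = -121/26 (W(p) = -9/2 - 2/(10 + (7 - 1*4)) = -9/2 - 2/(10 + (7 - 4)) = -9/2 - 2/(10 + 3) = -9/2 - 2/13 = -121/26)
26 + W(11)*(-2*3 + 7) = 26 - 121*(-2*3 + 7)/26 = 26 - 121*(-6 + 7)/26 = 26 - 121/26*1 = 26 - 121/26 = 555/26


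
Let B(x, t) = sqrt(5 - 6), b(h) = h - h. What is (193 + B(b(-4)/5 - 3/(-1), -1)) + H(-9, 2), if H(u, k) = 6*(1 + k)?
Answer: 211 + I ≈ 211.0 + 1.0*I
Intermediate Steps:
b(h) = 0
B(x, t) = I (B(x, t) = sqrt(-1) = I)
H(u, k) = 6 + 6*k
(193 + B(b(-4)/5 - 3/(-1), -1)) + H(-9, 2) = (193 + I) + (6 + 6*2) = (193 + I) + (6 + 12) = (193 + I) + 18 = 211 + I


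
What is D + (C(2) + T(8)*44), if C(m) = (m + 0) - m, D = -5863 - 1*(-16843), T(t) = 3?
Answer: 11112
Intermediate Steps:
D = 10980 (D = -5863 + 16843 = 10980)
C(m) = 0 (C(m) = m - m = 0)
D + (C(2) + T(8)*44) = 10980 + (0 + 3*44) = 10980 + (0 + 132) = 10980 + 132 = 11112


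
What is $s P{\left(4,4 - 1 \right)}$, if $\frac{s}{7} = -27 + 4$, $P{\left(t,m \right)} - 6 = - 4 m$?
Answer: $966$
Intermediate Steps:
$P{\left(t,m \right)} = 6 - 4 m$
$s = -161$ ($s = 7 \left(-27 + 4\right) = 7 \left(-23\right) = -161$)
$s P{\left(4,4 - 1 \right)} = - 161 \left(6 - 4 \left(4 - 1\right)\right) = - 161 \left(6 - 12\right) = \left(-161\right) \left(-6\right) = 966$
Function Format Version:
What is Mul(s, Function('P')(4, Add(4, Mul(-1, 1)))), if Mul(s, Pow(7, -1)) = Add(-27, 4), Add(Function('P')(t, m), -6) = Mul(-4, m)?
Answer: 966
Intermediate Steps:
Function('P')(t, m) = Add(6, Mul(-4, m))
s = -161 (s = Mul(7, Add(-27, 4)) = Mul(7, -23) = -161)
Mul(s, Function('P')(4, Add(4, Mul(-1, 1)))) = Mul(-161, Add(6, Mul(-4, Add(4, Mul(-1, 1))))) = Mul(-161, Add(6, Mul(-4, Add(4, -1)))) = Mul(-161, Add(6, Mul(-4, 3))) = Mul(-161, Add(6, -12)) = Mul(-161, -6) = 966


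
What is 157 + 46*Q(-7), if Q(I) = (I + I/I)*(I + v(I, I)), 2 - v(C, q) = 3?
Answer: 2365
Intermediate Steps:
v(C, q) = -1 (v(C, q) = 2 - 1*3 = 2 - 3 = -1)
Q(I) = (1 + I)*(-1 + I) (Q(I) = (I + I/I)*(I - 1) = (I + 1)*(-1 + I) = (1 + I)*(-1 + I))
157 + 46*Q(-7) = 157 + 46*(-1 + (-7)²) = 157 + 46*(-1 + 49) = 157 + 46*48 = 157 + 2208 = 2365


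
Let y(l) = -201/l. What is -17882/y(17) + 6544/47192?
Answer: 1793425024/1185699 ≈ 1512.5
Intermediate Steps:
-17882/y(17) + 6544/47192 = -17882/((-201/17)) + 6544/47192 = -17882/((-201*1/17)) + 6544*(1/47192) = -17882/(-201/17) + 818/5899 = -17882*(-17/201) + 818/5899 = 303994/201 + 818/5899 = 1793425024/1185699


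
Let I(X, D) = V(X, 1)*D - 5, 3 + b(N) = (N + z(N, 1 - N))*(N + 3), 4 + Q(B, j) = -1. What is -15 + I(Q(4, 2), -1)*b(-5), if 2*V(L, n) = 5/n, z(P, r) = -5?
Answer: -285/2 ≈ -142.50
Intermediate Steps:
Q(B, j) = -5 (Q(B, j) = -4 - 1 = -5)
b(N) = -3 + (-5 + N)*(3 + N) (b(N) = -3 + (N - 5)*(N + 3) = -3 + (-5 + N)*(3 + N))
V(L, n) = 5/(2*n) (V(L, n) = (5/n)/2 = 5/(2*n))
I(X, D) = -5 + 5*D/2 (I(X, D) = ((5/2)/1)*D - 5 = ((5/2)*1)*D - 5 = 5*D/2 - 5 = -5 + 5*D/2)
-15 + I(Q(4, 2), -1)*b(-5) = -15 + (-5 + (5/2)*(-1))*(-18 + (-5)² - 2*(-5)) = -15 + (-5 - 5/2)*(-18 + 25 + 10) = -15 - 15/2*17 = -15 - 255/2 = -285/2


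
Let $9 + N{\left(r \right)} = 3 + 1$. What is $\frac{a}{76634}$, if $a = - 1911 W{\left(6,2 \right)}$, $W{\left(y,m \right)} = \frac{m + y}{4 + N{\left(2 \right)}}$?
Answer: $\frac{7644}{38317} \approx 0.19949$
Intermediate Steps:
$N{\left(r \right)} = -5$ ($N{\left(r \right)} = -9 + \left(3 + 1\right) = -9 + 4 = -5$)
$W{\left(y,m \right)} = - m - y$ ($W{\left(y,m \right)} = \frac{m + y}{4 - 5} = \frac{m + y}{-1} = \left(m + y\right) \left(-1\right) = - m - y$)
$a = 15288$ ($a = - 1911 \left(\left(-1\right) 2 - 6\right) = - 1911 \left(-2 - 6\right) = \left(-1911\right) \left(-8\right) = 15288$)
$\frac{a}{76634} = \frac{15288}{76634} = 15288 \cdot \frac{1}{76634} = \frac{7644}{38317}$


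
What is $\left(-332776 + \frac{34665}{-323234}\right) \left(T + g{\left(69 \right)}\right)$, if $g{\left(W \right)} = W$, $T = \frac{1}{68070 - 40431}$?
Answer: $- \frac{102567748538824954}{4466932263} \approx -2.2962 \cdot 10^{7}$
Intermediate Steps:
$T = \frac{1}{27639} \approx 3.6181 \cdot 10^{-5}$
$\left(-332776 + \frac{34665}{-323234}\right) \left(T + g{\left(69 \right)}\right) = \left(-332776 + \frac{34665}{-323234}\right) \left(\frac{1}{27639} + 69\right) = \left(-332776 + 34665 \left(- \frac{1}{323234}\right)\right) \frac{1907092}{27639} = \left(-332776 - \frac{34665}{323234}\right) \frac{1907092}{27639} = \left(- \frac{107564552249}{323234}\right) \frac{1907092}{27639} = - \frac{102567748538824954}{4466932263}$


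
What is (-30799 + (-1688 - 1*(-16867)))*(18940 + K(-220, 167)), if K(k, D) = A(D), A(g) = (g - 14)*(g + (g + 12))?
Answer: -1122734360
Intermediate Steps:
A(g) = (-14 + g)*(12 + 2*g) (A(g) = (-14 + g)*(g + (12 + g)) = (-14 + g)*(12 + 2*g))
K(k, D) = -168 - 16*D + 2*D**2
(-30799 + (-1688 - 1*(-16867)))*(18940 + K(-220, 167)) = (-30799 + (-1688 - 1*(-16867)))*(18940 + (-168 - 16*167 + 2*167**2)) = (-30799 + (-1688 + 16867))*(18940 + (-168 - 2672 + 2*27889)) = (-30799 + 15179)*(18940 + (-168 - 2672 + 55778)) = -15620*(18940 + 52938) = -15620*71878 = -1122734360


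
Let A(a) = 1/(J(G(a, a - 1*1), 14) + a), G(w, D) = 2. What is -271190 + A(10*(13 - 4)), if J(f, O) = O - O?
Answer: -24407099/90 ≈ -2.7119e+5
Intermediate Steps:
J(f, O) = 0
A(a) = 1/a (A(a) = 1/(0 + a) = 1/a)
-271190 + A(10*(13 - 4)) = -271190 + 1/(10*(13 - 4)) = -271190 + 1/(10*9) = -271190 + 1/90 = -24407099/90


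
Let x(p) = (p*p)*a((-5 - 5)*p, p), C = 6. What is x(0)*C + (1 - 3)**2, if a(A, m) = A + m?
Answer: 4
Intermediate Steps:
x(p) = -9*p**3 (x(p) = (p*p)*((-5 - 5)*p + p) = p**2*(-10*p + p) = p**2*(-9*p) = -9*p**3)
x(0)*C + (1 - 3)**2 = -9*0**3*6 + (1 - 3)**2 = -9*0*6 + (-2)**2 = 0*6 + 4 = 0 + 4 = 4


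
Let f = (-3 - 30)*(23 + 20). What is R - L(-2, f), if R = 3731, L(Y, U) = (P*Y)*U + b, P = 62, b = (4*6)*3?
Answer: -172297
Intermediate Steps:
b = 72 (b = 24*3 = 72)
f = -1419 (f = -33*43 = -1419)
L(Y, U) = 72 + 62*U*Y (L(Y, U) = (62*Y)*U + 72 = 62*U*Y + 72 = 72 + 62*U*Y)
R - L(-2, f) = 3731 - (72 + 62*(-1419)*(-2)) = 3731 - (72 + 175956) = 3731 - 1*176028 = 3731 - 176028 = -172297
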